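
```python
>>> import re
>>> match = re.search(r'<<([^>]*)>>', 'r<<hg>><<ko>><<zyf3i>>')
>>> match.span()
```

The match spans [1:7] → '<<hg>>'.

(1, 7)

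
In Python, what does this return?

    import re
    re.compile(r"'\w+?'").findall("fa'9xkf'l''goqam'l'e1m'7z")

["'9xkf'", "'goqam'", "'e1m'"]

`findall` yields the raw match text (3 of them) because the pattern has no groups.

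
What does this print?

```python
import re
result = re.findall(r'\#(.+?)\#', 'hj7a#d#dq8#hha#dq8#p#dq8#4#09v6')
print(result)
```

['d', 'hha', 'p', '4']

Lazy quantifiers expand one character at a time until the remainder of the pattern can match.
With a single group, `findall` returns only what that group captured — 4 items.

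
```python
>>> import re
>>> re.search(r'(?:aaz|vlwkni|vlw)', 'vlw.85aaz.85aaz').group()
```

`search` walks the string left to right and returns the first match it finds.
The match spans [0:3] → 'vlw'.

'vlw'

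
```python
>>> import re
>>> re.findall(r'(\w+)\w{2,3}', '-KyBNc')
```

['KyB']

This matches one or more of a word character (captured); then 2 to 3 of a word character.
Walking the string: at [1:6] match 'KyBNc', group 1 = 'KyB'.
With a single group, `findall` returns only what that group captured — 1 item.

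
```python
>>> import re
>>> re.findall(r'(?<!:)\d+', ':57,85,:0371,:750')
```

['7', '85', '371', '50']

`(?!…)`/`(?<!…)` only lets a position through if the neighbouring text does NOT match; no characters are consumed.
Scanning left to right: at [2:3] → '7'; at [4:6] → '85'; at [9:12] → '371'; at [15:17] → '50'.
No capturing groups, so `findall` returns the 4 full match strings.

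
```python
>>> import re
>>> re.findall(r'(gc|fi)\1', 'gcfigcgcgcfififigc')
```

After group 1 captures some text, `\1` only succeeds where that same text appears again.
One capturing group, so `findall` returns just the captured substring from each match — 2 in all.

['gc', 'fi']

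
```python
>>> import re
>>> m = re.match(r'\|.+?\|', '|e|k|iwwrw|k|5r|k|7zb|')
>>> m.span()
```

With `match`, the pattern is implicitly anchored at the beginning.
The match spans [0:3] → '|e|'.

(0, 3)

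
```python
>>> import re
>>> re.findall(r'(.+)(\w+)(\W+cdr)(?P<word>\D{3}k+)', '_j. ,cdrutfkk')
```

[('_', 'j', '. ,cdr', 'utfkk')]

The pattern matches one or more of any character (captured); then one or more of a word character (captured); then one or more of a non-word character, then the literal 'cdr' (captured); then exactly 3 of a non-digit, then one or more of a literal 'k' (captured as 'word').
Matches: at [0:13] match '_j. ,cdrutfkk', groups = ('_', 'j', '. ,cdr', 'utfkk').
`findall` packs the 4 group values into a tuple for every match.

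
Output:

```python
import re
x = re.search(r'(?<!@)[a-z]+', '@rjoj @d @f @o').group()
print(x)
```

Because the assertion is negative and zero-width, positions next to the forbidden text are skipped.
The match spans [2:5] → 'joj'.

joj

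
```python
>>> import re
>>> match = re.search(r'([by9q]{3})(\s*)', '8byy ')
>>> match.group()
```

'byy '

The match spans [1:5] → 'byy '.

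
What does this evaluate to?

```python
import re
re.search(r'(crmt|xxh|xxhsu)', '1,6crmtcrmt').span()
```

The match spans [3:7] → 'crmt'.

(3, 7)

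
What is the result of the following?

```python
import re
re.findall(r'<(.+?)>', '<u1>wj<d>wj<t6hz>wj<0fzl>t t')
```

A non-greedy quantifier consumes as few characters as it can — just enough that the remainder of the pattern still matches from where it stops; whatever follows it matches normally.
`findall` collects group 1 from each match (4 total).

['u1', 'd', 't6hz', '0fzl']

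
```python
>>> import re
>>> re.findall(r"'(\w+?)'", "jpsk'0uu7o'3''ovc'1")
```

['0uu7o', 'ovc']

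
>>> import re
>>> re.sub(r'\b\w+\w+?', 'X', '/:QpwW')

'/:X'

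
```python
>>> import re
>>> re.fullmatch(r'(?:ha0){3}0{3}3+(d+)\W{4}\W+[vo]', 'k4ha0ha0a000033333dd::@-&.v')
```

None

`re.fullmatch` requires the pattern to consume the entire string.
Here there's no way to consume every character, so the call returns None.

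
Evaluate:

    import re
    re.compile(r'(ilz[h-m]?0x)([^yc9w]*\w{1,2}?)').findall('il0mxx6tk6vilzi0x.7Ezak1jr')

2 groups means the one result is a tuple of 2 captured strings — 1 here.

[('ilzi0x', '.7Ezak1jr')]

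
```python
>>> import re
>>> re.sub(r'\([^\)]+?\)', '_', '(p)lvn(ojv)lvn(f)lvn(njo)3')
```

'_lvn_lvn_lvn_3'

Matches: at [0:3] → '(p)'; at [6:11] → '(ojv)'; at [14:17] → '(f)'; at [20:25] → '(njo)'.
`sub` substitutes '_' at each match site.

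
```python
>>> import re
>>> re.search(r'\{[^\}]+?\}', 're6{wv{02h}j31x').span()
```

(3, 11)

`re.search` tries every starting position until one works.
The match spans [3:11] → '{wv{02h}'.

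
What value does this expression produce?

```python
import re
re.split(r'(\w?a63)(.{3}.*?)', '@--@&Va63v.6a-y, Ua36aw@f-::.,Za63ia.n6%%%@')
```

['@--@&', 'Va63', 'v.6', 'a-y, Ua36aw@f-::.,', 'Za63', 'ia.', 'n6%%%@']

This matches optionally a word character, then the literal 'a63' (captured); then exactly 3 of any character, then zero or more of any character (lazy) (captured).
The group in the pattern means `split` returns the separators' captures alongside the pieces.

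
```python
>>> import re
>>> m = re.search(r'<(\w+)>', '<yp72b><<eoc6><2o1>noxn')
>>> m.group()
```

'<yp72b>'

`search` walks the string left to right and returns the first match it finds.
The match spans [0:7] → '<yp72b>'.
Captured: group 1 = 'yp72b'.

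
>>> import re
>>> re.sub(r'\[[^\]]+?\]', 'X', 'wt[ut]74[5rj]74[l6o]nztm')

'wtX74X74Xnztm'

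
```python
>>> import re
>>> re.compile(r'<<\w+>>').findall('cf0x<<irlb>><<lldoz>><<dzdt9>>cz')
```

Since nothing is captured, `findall` lists the 3 matched substrings directly.

['<<irlb>>', '<<lldoz>>', '<<dzdt9>>']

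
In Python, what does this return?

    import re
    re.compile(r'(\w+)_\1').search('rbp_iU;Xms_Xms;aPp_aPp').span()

(7, 14)

The backreference `\1` re-matches whatever the first group consumed, character for character.
`search` walks the string left to right and returns the first match it finds.
The match spans [7:14] → 'Xms_Xms'.
Captured: group 1 = 'Xms'.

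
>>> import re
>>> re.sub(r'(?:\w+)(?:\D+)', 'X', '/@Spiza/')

'/@X'

This matches one or more of a word character (non-capturing group); then one or more of a non-digit (non-capturing group).
Matches: at [2:8] → 'Spiza/'.
Each match is replaced by 'X'.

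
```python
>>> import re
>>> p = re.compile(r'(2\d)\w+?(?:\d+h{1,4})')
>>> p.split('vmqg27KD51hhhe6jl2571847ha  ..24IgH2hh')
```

This matches the literal '2', then a digit (captured); then one or more of a word character (lazy); then one or more of a digit, then 1 to 4 of the literal 'h' (non-capturing group).
Matches to split on: at [4:13] → '27KD51hhh'; at [17:25] → '2571847h'; at [30:38] → '24IgH2hh'.
With a capturing group present, the delimiter's captured portion is kept in the result list.

['vmqg', '27', 'e6jl', '25', 'a  ..', '24', '']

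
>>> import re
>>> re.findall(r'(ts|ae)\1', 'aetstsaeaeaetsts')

['ts', 'ae', 'ts']

After group 1 captures some text, `\1` only succeeds where that same text appears again.
Walking the string: at [2:6] match 'tsts', group 1 = 'ts'; at [6:10] match 'aeae', group 1 = 'ae'; at [12:16] match 'tsts', group 1 = 'ts'.
`findall` collects group 1 from each match (3 total).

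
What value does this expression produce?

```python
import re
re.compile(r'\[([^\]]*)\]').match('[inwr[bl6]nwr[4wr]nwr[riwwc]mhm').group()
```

With `match`, the pattern is implicitly anchored at the beginning.
The match spans [0:10] → '[inwr[bl6]'.
Captured: group 1 = 'inwr[bl6'.

'[inwr[bl6]'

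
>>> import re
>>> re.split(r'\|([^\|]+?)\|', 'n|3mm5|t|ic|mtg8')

`re.split` interleaves the captured-group text with the surrounding fragments.

['n', '3mm5', 't', 'ic', 'mtg8']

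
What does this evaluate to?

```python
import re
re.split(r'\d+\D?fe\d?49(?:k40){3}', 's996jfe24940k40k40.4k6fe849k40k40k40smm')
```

['s996jfe24940k40k40.4k', 'smm']

Pattern: one or more of a digit; then optionally a non-digit, then the literal 'fe', then optionally a digit; then the literal '49', then the literal 'k40' repeated 3 times.
Matches to split on: at [21:36] → '6fe849k40k40k40'.
The string is cut at each match, leaving 2 pieces.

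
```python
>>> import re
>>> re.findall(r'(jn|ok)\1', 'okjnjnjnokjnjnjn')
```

A backreference is literal: `\1` must see the identical characters the first group matched.
Scanning left to right: at [2:6] match 'jnjn', group 1 = 'jn'; at [10:14] match 'jnjn', group 1 = 'jn'.
`findall` collects group 1 from each match (2 total).

['jn', 'jn']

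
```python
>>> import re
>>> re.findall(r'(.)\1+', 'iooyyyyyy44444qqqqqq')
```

`\1` is not a pattern — it's the concrete string captured by group 1, re-applied verbatim.
One capturing group, so `findall` returns just the captured substring from each match — 4 in all.

['o', 'y', '4', 'q']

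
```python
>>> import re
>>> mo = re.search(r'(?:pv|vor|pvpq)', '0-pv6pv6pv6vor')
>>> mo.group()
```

`re.search` scans for the first position where the pattern succeeds.
The match spans [2:4] → 'pv'.

'pv'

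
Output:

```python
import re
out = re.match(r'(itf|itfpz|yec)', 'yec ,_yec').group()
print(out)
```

With `match`, the pattern is implicitly anchored at the beginning.
The match spans [0:3] → 'yec'.
Captured: group 1 = 'yec'.

yec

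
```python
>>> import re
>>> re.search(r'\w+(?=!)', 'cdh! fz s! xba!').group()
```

'cdh'

Because the assertion is zero-width, the text it checks is not consumed and won't appear in the result.
`search` walks the string left to right and returns the first match it finds.
The match spans [0:3] → 'cdh'.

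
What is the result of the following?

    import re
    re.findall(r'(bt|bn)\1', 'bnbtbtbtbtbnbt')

The backreference `\1` re-matches whatever the first group consumed, character for character.
`findall` collects group 1 from each match (2 total).

['bt', 'bt']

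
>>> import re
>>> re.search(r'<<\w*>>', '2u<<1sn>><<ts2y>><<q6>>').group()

The match spans [2:9] → '<<1sn>>'.

'<<1sn>>'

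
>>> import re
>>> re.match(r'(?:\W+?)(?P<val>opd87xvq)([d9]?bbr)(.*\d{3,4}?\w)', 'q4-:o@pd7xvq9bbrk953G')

None

Pattern: one or more of a non-word character (lazy) (non-capturing group); then the literal 'opd', then the literal '87x', then the literal 'vq' (captured as 'val'); then optionally one of [d9], then the literal 'bbr' (captured); then zero or more of any character, then 3 to 4 of a digit (lazy), then a word character (captured).
With `match`, the pattern is implicitly anchored at the beginning.
Here the string doesn't start with a match, so the call returns None.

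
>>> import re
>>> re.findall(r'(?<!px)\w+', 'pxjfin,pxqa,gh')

The negative lookahead/lookbehind blocks any match where the forbidden context is present.
Walking the string: at [0:6] → 'pxjfin'; at [7:11] → 'pxqa'; at [12:14] → 'gh'.
With no groups in the pattern, `findall` gives back each whole match — 3 here.

['pxjfin', 'pxqa', 'gh']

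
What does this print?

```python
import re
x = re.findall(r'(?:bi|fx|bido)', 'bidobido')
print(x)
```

`|` is ordered: at each position the engine commits to the first alternative that works.
Since nothing is captured, `findall` lists the 2 matched substrings directly.

['bi', 'bi']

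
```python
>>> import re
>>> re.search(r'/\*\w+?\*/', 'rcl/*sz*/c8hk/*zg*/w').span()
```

(3, 9)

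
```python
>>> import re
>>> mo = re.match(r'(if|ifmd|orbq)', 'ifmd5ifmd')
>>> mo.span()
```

(0, 2)

Alternation tries branches left to right and keeps the first one that lets the overall match succeed at that position.
`re.match` won't scan ahead — the pattern has to work from the very first character.
The match spans [0:2] → 'if'.
Captured: group 1 = 'if'.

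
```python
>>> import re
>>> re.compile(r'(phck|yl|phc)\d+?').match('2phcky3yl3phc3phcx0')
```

None

`re.match` won't scan ahead — the pattern has to work from the very first character.
Here the string doesn't start with a match, so the call returns None.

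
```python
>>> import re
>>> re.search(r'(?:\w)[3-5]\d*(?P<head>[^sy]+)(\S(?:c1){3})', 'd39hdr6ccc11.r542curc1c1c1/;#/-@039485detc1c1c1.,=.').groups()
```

This matches a word character (non-capturing group); then a character in [3-5], then zero or more of a digit; then one or more of any character except [sy] (captured as 'head'); then a non-whitespace character, then the literal 'c1' repeated 3 times (captured).
`search` walks the string left to right and returns the first match it finds.
The match spans [0:47] → 'd39hdr6ccc11.r542curc1c1c1/;#/-@039485detc1c1c1'.
Captured: group 1 = 'hdr6ccc11.r542curc1c1c1/;#/-@039485de', group 2 = 'tc1c1c1'.

('hdr6ccc11.r542curc1c1c1/;#/-@039485de', 'tc1c1c1')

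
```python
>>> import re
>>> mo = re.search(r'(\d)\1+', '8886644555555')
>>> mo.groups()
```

The match spans [0:3] → '888'.
Captured: group 1 = '8'.

('8',)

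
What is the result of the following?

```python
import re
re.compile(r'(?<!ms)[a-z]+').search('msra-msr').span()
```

(0, 4)

The negative lookahead/lookbehind blocks any match where the forbidden context is present.
Unlike `match`, `search` isn't anchored — it looks for the pattern anywhere in the string.
The match spans [0:4] → 'msra'.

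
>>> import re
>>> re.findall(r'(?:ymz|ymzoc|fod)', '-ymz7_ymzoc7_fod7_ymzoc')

['ymz', 'ymz', 'fod', 'ymz']

Alternation isn't longest-match — the leftmost alternative that fits at this position is chosen.
Walking the string: at [1:4] → 'ymz'; at [6:9] → 'ymz'; at [13:16] → 'fod'; at [18:21] → 'ymz'.
With no groups in the pattern, `findall` gives back each whole match — 4 here.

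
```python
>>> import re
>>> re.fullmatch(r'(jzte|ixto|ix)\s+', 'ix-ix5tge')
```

None

`re.fullmatch` requires the pattern to consume the entire string.
Here the string isn't matched end-to-end, so the call returns None.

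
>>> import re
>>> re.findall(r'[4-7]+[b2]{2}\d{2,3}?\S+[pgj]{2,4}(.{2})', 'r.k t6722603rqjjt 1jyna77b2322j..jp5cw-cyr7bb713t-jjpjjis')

This matches one or more of a character in [4-7], then exactly 2 of one of [b2]; then 2 to 3 of a digit (lazy), then one or more of a non-whitespace character, then 2 to 4 of one of [pgj]; then exactly 2 of any character (captured).
Scanning left to right: at [5:18] match '6722603rqjjt ', group 1 = 't '; at [23:57] match '77b2322j..jp5cw-cyr7bb713t-jjpjjis', group 1 = 'is'.
With a single group, `findall` returns only what that group captured — 2 items.

['t ', 'is']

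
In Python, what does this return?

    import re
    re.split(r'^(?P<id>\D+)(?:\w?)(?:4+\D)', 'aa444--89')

Pattern: anchored at the start of the string; then one or more of a non-digit (captured as 'id'); then optionally a word character (non-capturing group); then one or more of a literal '4', then a non-digit (non-capturing group).
Matches to split on: at [0:6] → 'aa444-'.
`re.split` interleaves the captured-group text with the surrounding fragments.

['', 'aa', '-89']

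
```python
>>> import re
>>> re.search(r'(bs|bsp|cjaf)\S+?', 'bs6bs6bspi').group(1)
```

The match spans [0:3] → 'bs6'.
Captured: group 1 = 'bs'.

'bs'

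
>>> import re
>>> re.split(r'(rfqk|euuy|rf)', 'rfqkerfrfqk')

`|` is ordered: at each position the engine commits to the first alternative that works.
Matches to split on: at [0:4] → 'rfqk'; at [5:7] → 'rf'; at [7:11] → 'rfqk'.
`re.split` interleaves the captured-group text with the surrounding fragments.

['', 'rfqk', 'e', 'rf', '', 'rfqk', '']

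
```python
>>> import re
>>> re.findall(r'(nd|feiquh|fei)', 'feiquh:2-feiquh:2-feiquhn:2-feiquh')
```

`|` is ordered: at each position the engine commits to the first alternative that works.
With a single group, `findall` returns only what that group captured — 4 items.

['feiquh', 'feiquh', 'feiquh', 'feiquh']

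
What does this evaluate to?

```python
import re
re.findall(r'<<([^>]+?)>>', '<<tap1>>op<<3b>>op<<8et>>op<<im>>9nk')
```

Walking the string: at [0:8] match '<<tap1>>', group 1 = 'tap1'; at [10:16] match '<<3b>>', group 1 = '3b'; at [18:25] match '<<8et>>', group 1 = '8et'; at [27:33] match '<<im>>', group 1 = 'im'.
With a single group, `findall` returns only what that group captured — 4 items.

['tap1', '3b', '8et', 'im']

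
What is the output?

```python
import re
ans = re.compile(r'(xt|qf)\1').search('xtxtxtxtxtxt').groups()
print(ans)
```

('xt',)

The match spans [0:4] → 'xtxt'.
Captured: group 1 = 'xt'.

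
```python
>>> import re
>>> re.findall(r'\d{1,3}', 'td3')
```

The pattern matches 1 to 3 of a digit.
Walking the string: at [2:3] → '3'.
`findall` yields the raw match text (1 of them) because the pattern has no groups.

['3']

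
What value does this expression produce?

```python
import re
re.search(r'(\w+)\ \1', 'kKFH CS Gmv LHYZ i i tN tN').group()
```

The backreference `\1` re-matches whatever the first group consumed, character for character.
The match spans [17:20] → 'i i'.

'i i'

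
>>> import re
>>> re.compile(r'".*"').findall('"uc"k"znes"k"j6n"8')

Matches: at [0:17] → '"uc"k"znes"k"j6n"'.
No capturing groups, so `findall` returns the 1 full match string.

['"uc"k"znes"k"j6n"']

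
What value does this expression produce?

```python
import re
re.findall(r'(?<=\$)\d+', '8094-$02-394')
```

Because the assertion is zero-width, the text it checks is not consumed and won't appear in the result.
Since nothing is captured, `findall` lists the 1 matched substring directly.

['02']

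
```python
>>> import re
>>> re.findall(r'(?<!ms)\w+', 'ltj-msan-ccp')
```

['ltj', 'msan', 'ccp']

`(?!…)`/`(?<!…)` only lets a position through if the neighbouring text does NOT match; no characters are consumed.
Since nothing is captured, `findall` lists the 3 matched substrings directly.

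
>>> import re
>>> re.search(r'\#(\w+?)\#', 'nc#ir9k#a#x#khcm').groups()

('ir9k',)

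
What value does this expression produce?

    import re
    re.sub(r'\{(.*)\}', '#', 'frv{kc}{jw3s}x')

'frv#x'

Matches: at [3:13] → '{kc}{jw3s}'.
Each match is replaced by '#'.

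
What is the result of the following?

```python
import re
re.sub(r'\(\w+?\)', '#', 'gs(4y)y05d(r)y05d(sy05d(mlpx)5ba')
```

'gs#y05d#y05d(sy05d#5ba'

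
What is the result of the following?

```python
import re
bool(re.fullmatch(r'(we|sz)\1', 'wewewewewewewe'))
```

`re.fullmatch` is like wrapping the pattern in `^…$` (in single-line mode).
Here the pattern can't cover the whole string, so the call returns None, and `bool(None)` is False.

False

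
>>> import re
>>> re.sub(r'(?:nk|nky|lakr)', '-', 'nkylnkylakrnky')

'-yl-y--y'

Alternation isn't longest-match — the leftmost alternative that fits at this position is chosen.
Matches: at [0:2] → 'nk'; at [4:6] → 'nk'; at [7:11] → 'lakr'; at [11:13] → 'nk'.
`sub` substitutes '-' at each match site.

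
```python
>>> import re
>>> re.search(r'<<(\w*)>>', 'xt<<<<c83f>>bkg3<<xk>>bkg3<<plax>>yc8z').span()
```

The match spans [4:12] → '<<c83f>>'.

(4, 12)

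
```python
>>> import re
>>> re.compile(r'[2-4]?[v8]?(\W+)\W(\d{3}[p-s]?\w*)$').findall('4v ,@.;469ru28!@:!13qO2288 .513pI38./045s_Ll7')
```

[('.', '045s_Ll7')]

Pattern: optionally a character in [2-4], then optionally one of [v8]; then one or more of a non-word character (captured); then a non-word character; then exactly 3 of a digit, then optionally a character in [p-s], then zero or more of a word character (captured); then anchored at the end.
Scanning left to right: at [33:45] match '38./045s_Ll7', groups = ('.', '045s_Ll7').
2 groups means the one result is a tuple of 2 captured strings — 1 here.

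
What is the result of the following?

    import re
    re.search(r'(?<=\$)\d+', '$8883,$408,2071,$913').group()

The positive lookaround only admits positions where the adjacent text matches; those characters stay outside the span.
`re.search` scans for the first position where the pattern succeeds.
The match spans [1:5] → '8883'.

'8883'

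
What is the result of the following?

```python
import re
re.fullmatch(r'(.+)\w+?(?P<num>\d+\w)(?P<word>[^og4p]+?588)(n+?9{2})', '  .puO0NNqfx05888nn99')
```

For `fullmatch`, every character of the input must be accounted for by the pattern.
Here the string isn't matched end-to-end, so the call returns None.

None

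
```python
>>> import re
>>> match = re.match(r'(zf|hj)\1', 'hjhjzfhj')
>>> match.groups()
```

('hj',)

The match spans [0:4] → 'hjhj'.
Captured: group 1 = 'hj'.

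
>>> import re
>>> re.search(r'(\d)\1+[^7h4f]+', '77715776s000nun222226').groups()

The backreference `\1` re-matches whatever the first group consumed, character for character.
`re.search` tries every starting position until one works.
The match spans [0:5] → '77715'.
Captured: group 1 = '7'.

('7',)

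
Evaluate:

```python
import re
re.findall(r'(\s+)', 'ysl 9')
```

[' ']

The pattern matches one or more of whitespace (captured).
With a single group, `findall` returns only what that group captured — 1 item.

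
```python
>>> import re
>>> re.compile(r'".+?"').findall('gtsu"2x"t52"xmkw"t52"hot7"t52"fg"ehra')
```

['"2x"', '"xmkw"', '"hot7"', '"fg"']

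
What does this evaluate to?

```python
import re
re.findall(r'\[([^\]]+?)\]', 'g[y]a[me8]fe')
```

['y', 'me8']

Matches: at [1:4] match '[y]', group 1 = 'y'; at [5:10] match '[me8]', group 1 = 'me8'.
With a single group, `findall` returns only what that group captured — 2 items.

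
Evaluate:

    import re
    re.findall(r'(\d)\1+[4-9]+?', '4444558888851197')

['4', '8', '1']

The backreference `\1` re-matches whatever the first group consumed, character for character.
Walking the string: at [0:5] match '44445', group 1 = '4'; at [6:12] match '888885', group 1 = '8'; at [12:15] match '119', group 1 = '1'.
`findall` collects group 1 from each match (3 total).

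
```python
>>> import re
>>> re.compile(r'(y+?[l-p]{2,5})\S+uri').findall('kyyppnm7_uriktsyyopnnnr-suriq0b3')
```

['yyppnm']

This matches one or more of the literal 'y' (lazy), then 2 to 5 of a character in [l-p] (captured); then one or more of a non-whitespace character, then the literal 'uri'.
Matches: at [1:28] match 'yyppnm7_uriktsyyopnnnr-suri', group 1 = 'yyppnm'.
One capturing group, so `findall` returns just the captured substring from the one match — 1 in all.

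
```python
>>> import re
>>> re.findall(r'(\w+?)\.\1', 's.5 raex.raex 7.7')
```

['raex', '7']

`\1` is not a pattern — it's the concrete string captured by group 1, re-applied verbatim.
Matches: at [4:13] match 'raex.raex', group 1 = 'raex'; at [14:17] match '7.7', group 1 = '7'.
With a single group, `findall` returns only what that group captured — 2 items.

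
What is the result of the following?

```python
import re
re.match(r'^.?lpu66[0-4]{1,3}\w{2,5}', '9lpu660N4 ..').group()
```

With `match`, the pattern is implicitly anchored at the beginning.
The match spans [0:9] → '9lpu660N4'.

'9lpu660N4'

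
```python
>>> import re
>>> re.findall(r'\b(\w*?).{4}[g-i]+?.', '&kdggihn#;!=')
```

['']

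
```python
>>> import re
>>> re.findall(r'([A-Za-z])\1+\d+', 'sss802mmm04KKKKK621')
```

After group 1 captures some text, `\1` only succeeds where that same text appears again.
Because there's exactly one group, `findall` drops the full match and keeps group 1 from each hit.

['s', 'm', 'K']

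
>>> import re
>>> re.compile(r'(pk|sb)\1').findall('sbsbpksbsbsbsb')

`\1` has to match the exact text group 1 already captured.
Matches: at [0:4] match 'sbsb', group 1 = 'sb'; at [6:10] match 'sbsb', group 1 = 'sb'; at [10:14] match 'sbsb', group 1 = 'sb'.
Because there's exactly one group, `findall` drops the full match and keeps group 1 from each hit.

['sb', 'sb', 'sb']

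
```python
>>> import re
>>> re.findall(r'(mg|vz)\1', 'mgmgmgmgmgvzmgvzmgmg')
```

`\1` has to match the exact text group 1 already captured.
Scanning left to right: at [0:4] match 'mgmg', group 1 = 'mg'; at [4:8] match 'mgmg', group 1 = 'mg'; at [16:20] match 'mgmg', group 1 = 'mg'.
One capturing group, so `findall` returns just the captured substring from each match — 3 in all.

['mg', 'mg', 'mg']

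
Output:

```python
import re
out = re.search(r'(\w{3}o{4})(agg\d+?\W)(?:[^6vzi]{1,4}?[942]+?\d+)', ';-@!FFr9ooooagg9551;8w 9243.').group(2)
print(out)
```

The match spans [5:27] → 'Fr9ooooagg9551;8w 9243'.
Captured: group 1 = 'Fr9oooo', group 2 = 'agg9551;'.

agg9551;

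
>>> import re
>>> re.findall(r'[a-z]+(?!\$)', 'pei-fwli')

['pei', 'fwli']

`(?!…)`/`(?<!…)` only lets a position through if the neighbouring text does NOT match; no characters are consumed.
Walking the string: at [0:3] → 'pei'; at [4:8] → 'fwli'.
`findall` yields the raw match text (2 of them) because the pattern has no groups.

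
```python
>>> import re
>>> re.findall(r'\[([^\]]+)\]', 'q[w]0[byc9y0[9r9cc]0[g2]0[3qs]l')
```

['w', 'byc9y0[9r9cc', 'g2', '3qs']

Because there's exactly one group, `findall` drops the full match and keeps group 1 from each hit.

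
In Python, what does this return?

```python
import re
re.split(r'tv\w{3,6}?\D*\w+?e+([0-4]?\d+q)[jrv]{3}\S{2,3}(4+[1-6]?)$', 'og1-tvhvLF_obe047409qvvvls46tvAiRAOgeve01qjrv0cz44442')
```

Pattern: the literal 'tv', then 3 to 6 of a word character (lazy), then zero or more of a non-digit; then one or more of a word character (lazy), then one or more of the literal 'e'; then optionally a character in [0-4], then one or more of a digit, then the literal 'q' (captured); then exactly 3 of one of [jrv], then 2 to 3 of a non-whitespace character; then one or more of a literal '4', then optionally a character in [1-6] (captured); then anchored at the end.
Matches to split on: at [4:53] → 'tvhvLF_obe047409qvvvls46tvAiRAOgeve01qjrv0cz44442'.
The group in the pattern means `split` returns the separators' captures alongside the pieces.

['og1-', '01q', '44442', '']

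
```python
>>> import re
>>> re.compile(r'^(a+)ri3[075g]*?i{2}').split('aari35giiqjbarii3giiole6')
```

['', 'aa', 'qjbarii3giiole6']

`re.split` interleaves the captured-group text with the surrounding fragments.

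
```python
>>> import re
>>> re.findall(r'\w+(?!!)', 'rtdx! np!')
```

['rtd', 'n']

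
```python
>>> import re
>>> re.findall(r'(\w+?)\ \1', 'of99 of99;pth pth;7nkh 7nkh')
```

['of99', 'pth', '7nkh']

`\1` is not a pattern — it's the concrete string captured by group 1, re-applied verbatim.
With a single group, `findall` returns only what that group captured — 3 items.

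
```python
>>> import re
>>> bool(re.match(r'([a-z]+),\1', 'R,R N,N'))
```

False

`re.match` won't scan ahead — the pattern has to work from the very first character.
Here the pattern fails at index 0, so the call returns None, and `bool(None)` is False.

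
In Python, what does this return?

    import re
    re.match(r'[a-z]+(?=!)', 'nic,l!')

The `(?=…)`/`(?<=…)` assertion just peeks at neighbouring text; it doesn't advance the match position.
With `match`, the pattern is implicitly anchored at the beginning.
Here the string doesn't start with a match, so the call returns None.

None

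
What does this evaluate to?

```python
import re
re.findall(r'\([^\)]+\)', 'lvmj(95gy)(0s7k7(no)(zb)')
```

Since nothing is captured, `findall` lists the 3 matched substrings directly.

['(95gy)', '(0s7k7(no)', '(zb)']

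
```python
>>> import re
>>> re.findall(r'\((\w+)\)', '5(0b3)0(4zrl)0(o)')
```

Matches: at [1:6] match '(0b3)', group 1 = '0b3'; at [7:13] match '(4zrl)', group 1 = '4zrl'; at [14:17] match '(o)', group 1 = 'o'.
`findall` collects group 1 from each match (3 total).

['0b3', '4zrl', 'o']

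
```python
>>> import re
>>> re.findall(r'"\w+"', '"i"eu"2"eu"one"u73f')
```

No capturing groups, so `findall` returns the 3 full match strings.

['"i"', '"2"', '"one"']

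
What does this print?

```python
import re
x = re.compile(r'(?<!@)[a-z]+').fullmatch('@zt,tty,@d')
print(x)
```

None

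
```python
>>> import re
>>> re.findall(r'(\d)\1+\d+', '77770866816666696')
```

['7']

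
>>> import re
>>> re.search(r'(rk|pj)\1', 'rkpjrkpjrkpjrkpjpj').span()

(14, 18)

`\1` is not a pattern — it's the concrete string captured by group 1, re-applied verbatim.
The match spans [14:18] → 'pjpj'.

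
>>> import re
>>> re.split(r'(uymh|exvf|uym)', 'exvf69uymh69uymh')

['', 'exvf', '69', 'uymh', '69', 'uymh', '']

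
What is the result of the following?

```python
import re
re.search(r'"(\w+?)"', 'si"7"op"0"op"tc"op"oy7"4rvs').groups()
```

('7',)

`re.search` scans for the first position where the pattern succeeds.
The match spans [2:5] → '"7"'.
Captured: group 1 = '7'.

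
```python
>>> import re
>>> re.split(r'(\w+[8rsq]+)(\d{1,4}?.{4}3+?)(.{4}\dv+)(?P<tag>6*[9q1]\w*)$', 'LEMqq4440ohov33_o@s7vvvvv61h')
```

With a capturing group present, the delimiter's captured portion is kept in the result list.

['', 'LEMqq', '4440ohov33', '_o@s7vvvvv', '61h', '']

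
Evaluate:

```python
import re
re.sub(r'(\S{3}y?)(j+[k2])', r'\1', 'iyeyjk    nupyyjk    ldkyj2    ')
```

Pattern: exactly 3 of a non-whitespace character, then optionally a literal 'y' (captured); then one or more of the literal 'j', then one of [k2] (captured).
Matches: at [0:6] → 'iyeyjk'; at [11:17] → 'upyyjk'; at [21:27] → 'ldkyj2'.
The replacement refers to a captured group, so each match is rewritten using its own captured text.

'iyey    nupyy    ldky    '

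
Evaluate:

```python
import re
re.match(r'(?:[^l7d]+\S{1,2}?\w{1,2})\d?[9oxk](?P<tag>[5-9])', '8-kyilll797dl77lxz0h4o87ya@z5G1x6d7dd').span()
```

(0, 11)

`re.match` only tries the pattern at the start of the string.
The match spans [0:11] → '8-kyilll797'.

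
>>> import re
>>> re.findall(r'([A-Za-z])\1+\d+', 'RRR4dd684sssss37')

After group 1 captures some text, `\1` only succeeds where that same text appears again.
Scanning left to right: at [0:4] match 'RRR4', group 1 = 'R'; at [4:9] match 'dd684', group 1 = 'd'; at [9:16] match 'sssss37', group 1 = 's'.
Because there's exactly one group, `findall` drops the full match and keeps group 1 from each hit.

['R', 'd', 's']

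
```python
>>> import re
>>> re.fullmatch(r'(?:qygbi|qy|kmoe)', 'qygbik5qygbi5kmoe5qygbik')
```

For `fullmatch`, every character of the input must be accounted for by the pattern.
Here there's no way to consume every character, so the call returns None.

None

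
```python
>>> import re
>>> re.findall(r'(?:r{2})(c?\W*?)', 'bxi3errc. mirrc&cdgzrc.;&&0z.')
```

['c', 'c']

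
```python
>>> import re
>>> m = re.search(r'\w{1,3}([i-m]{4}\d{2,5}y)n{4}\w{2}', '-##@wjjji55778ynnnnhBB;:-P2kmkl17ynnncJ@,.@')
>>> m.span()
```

This matches 1 to 3 of a word character; then exactly 4 of a character in [i-m], then 2 to 5 of a digit, then the literal 'y' (captured); then exactly 4 of a literal 'n', then exactly 2 of a word character.
`re.search` tries every starting position until one works.
The match spans [4:21] → 'wjjji55778ynnnnhB'.
Captured: group 1 = 'jjji55778y'.

(4, 21)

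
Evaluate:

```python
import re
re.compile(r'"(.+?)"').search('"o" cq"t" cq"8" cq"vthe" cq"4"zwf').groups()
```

The match spans [0:3] → '"o"'.
Captured: group 1 = 'o'.

('o',)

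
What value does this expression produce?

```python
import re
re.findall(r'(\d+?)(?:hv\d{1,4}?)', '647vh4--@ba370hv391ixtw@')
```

['370']

With a single group, `findall` returns only what that group captured — 1 item.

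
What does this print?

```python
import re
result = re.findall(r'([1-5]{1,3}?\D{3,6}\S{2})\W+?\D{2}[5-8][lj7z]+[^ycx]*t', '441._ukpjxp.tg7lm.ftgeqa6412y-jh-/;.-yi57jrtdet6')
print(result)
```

['441._ukpjxp', '412y-jh-/;.']

Pattern: 1 to 3 of a character in [1-5] (lazy), then 3 to 6 of a non-digit, then exactly 2 of a non-whitespace character (captured); then one or more of a non-word character (lazy), then exactly 2 of a non-digit; then a character in [5-8]; then one or more of one of [lj7z]; then zero or more of any character except [ycx], then a literal 't'.
Walking the string: at [0:20] match '441._ukpjxp.tg7lm.ft', group 1 = '441._ukpjxp'; at [25:47] match '412y-jh-/;.-yi57jrtdet', group 1 = '412y-jh-/;.'.
Because there's exactly one group, `findall` drops the full match and keeps group 1 from each hit.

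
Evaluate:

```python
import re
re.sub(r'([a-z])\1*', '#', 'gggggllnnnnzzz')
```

`\1` has to match the exact text group 1 already captured.
`sub` substitutes '#' at each match site.

'####'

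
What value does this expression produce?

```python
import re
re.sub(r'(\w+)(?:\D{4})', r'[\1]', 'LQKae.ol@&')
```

This matches one or more of a word character (captured); then exactly 4 of a non-digit (non-capturing group).
Matches: at [0:9] → 'LQKae.ol@'.
`\1` in the replacement pulls in group 1's text for each match.

'[LQKae]&'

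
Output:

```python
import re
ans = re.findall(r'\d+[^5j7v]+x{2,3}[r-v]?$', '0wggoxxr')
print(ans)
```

The pattern matches one or more of a digit; then one or more of any character except [5j7v], then 2 to 3 of the literal 'x', then optionally a character in [r-v]; then anchored at the end.
Matches: at [0:8] → '0wggoxxr'.
`findall` yields the raw match text (1 of them) because the pattern has no groups.

['0wggoxxr']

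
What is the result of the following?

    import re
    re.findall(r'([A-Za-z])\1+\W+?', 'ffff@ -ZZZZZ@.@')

After group 1 captures some text, `\1` only succeeds where that same text appears again.
Matches: at [0:5] match 'ffff@', group 1 = 'f'; at [7:13] match 'ZZZZZ@', group 1 = 'Z'.
One capturing group, so `findall` returns just the captured substring from each match — 2 in all.

['f', 'Z']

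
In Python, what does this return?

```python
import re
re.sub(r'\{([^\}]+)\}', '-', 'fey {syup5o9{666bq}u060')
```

'fey -u060'

Matches: at [4:19] → '{syup5o9{666bq}'.
`sub` substitutes '-' at each match site.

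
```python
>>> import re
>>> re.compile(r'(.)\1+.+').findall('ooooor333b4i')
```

A backreference is literal: `\1` must see the identical characters the first group matched.
Walking the string: at [0:12] match 'ooooor333b4i', group 1 = 'o'.
`findall` collects group 1 from the one match (1 total).

['o']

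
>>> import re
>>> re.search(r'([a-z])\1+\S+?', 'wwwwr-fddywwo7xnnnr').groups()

('w',)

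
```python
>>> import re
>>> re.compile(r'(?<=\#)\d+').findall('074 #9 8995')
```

Because the assertion is zero-width, the text it checks is not consumed and won't appear in the result.
With no groups in the pattern, `findall` gives back each whole match — 1 here.

['9']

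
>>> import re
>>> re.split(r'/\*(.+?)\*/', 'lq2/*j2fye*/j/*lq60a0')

['lq2', 'j2fye', 'j/*lq60a0']

Matches to split on: at [3:12] → '/*j2fye*/'.
Because the pattern has a capturing group, `split` also inserts each captured text between the pieces.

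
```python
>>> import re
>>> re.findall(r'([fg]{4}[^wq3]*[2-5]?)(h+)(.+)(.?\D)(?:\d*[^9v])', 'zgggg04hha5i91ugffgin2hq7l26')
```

[('gggg04hha5i91ugffgin2', 'h', 'q7', 'l')]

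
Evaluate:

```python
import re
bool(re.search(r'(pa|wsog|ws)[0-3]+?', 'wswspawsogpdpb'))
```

False

`search` walks the string left to right and returns the first match it finds.
Here nothing in the string fits, so the call returns None, and `bool(None)` is False.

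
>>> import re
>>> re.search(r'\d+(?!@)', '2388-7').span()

A negative assertion filters positions out without eating any characters.
The match spans [0:4] → '2388'.

(0, 4)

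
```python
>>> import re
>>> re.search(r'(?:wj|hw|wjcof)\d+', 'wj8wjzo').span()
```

(0, 3)

`re.search` scans for the first position where the pattern succeeds.
The match spans [0:3] → 'wj8'.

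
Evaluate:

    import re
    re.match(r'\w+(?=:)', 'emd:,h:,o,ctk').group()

'emd'

`re.match` only tries the pattern at the start of the string.
The match spans [0:3] → 'emd'.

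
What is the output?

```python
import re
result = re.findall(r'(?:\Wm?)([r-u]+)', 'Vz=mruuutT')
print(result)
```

['ruuut']

Pattern: a non-word character, then optionally a literal 'm' (non-capturing group); then one or more of a character in [r-u] (captured).
Scanning left to right: at [2:9] match '=mruuut', group 1 = 'ruuut'.
`findall` collects group 1 from the one match (1 total).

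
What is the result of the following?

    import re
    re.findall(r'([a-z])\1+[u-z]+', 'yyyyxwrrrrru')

A backreference is literal: `\1` must see the identical characters the first group matched.
One capturing group, so `findall` returns just the captured substring from each match — 2 in all.

['y', 'r']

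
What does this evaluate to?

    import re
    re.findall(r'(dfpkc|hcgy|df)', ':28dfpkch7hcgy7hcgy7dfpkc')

['dfpkc', 'hcgy', 'hcgy', 'dfpkc']

The regex engine tests alternatives in the order written; an earlier branch that matches wins even if a later one would match more.
Matches: at [3:8] match 'dfpkc', group 1 = 'dfpkc'; at [10:14] match 'hcgy', group 1 = 'hcgy'; at [15:19] match 'hcgy', group 1 = 'hcgy'; at [20:25] match 'dfpkc', group 1 = 'dfpkc'.
Because there's exactly one group, `findall` drops the full match and keeps group 1 from each hit.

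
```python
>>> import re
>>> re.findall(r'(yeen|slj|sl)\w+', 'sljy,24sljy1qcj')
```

['slj', 'slj']

Alternation tries branches left to right and keeps the first one that lets the overall match succeed at that position.
Matches: at [0:4] match 'sljy', group 1 = 'slj'; at [7:15] match 'sljy1qcj', group 1 = 'slj'.
With a single group, `findall` returns only what that group captured — 2 items.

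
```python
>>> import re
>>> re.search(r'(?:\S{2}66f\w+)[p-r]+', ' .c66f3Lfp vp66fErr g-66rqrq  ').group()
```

'.c66f3Lfp'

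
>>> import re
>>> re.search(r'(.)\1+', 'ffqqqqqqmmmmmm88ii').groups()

`\1` has to match the exact text group 1 already captured.
`re.search` scans for the first position where the pattern succeeds.
The match spans [0:2] → 'ff'.
Captured: group 1 = 'f'.

('f',)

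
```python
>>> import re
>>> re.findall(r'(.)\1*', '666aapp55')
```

`\1` has to match the exact text group 1 already captured.
Walking the string: at [0:3] match '666', group 1 = '6'; at [3:5] match 'aa', group 1 = 'a'; at [5:7] match 'pp', group 1 = 'p'; at [7:9] match '55', group 1 = '5'.
`findall` collects group 1 from each match (4 total).

['6', 'a', 'p', '5']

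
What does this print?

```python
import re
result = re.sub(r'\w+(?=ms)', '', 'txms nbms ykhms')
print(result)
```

Lookahead/lookbehind check context without consuming it, so the matched span excludes the asserted characters.
Each match is replaced by ''.

ms ms ms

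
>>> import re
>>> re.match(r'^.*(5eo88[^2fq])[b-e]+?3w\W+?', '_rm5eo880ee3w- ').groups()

('5eo880',)

Pattern: anchored at the start of the string; then zero or more of any character; then the literal '5e', then the literal 'o88', then any character except [2fq] (captured); then one or more of a character in [b-e] (lazy), then the literal '3w', then one or more of a non-word character (lazy).
Lazy quantifiers expand one character at a time until the remainder of the pattern can match.
`re.match` won't scan ahead — the pattern has to work from the very first character.
The match spans [0:14] → '_rm5eo880ee3w-'.
Captured: group 1 = '5eo880'.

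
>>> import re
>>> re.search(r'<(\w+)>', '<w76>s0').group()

The match spans [0:5] → '<w76>'.

'<w76>'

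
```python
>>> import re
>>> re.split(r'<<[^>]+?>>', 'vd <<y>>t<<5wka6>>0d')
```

Matches to split on: at [3:8] → '<<y>>'; at [9:18] → '<<5wka6>>'.
The string is cut at each match, leaving 3 pieces.

['vd ', 't', '0d']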